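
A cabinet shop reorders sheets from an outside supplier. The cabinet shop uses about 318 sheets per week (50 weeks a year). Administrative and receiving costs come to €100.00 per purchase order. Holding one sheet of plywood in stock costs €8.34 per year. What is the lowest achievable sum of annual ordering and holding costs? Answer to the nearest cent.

TC* ≈ €5,149.87

Annual demand D = 318 × 50 = 15,900.
The optimal lot size = √(2DS/H) = √(2 × 15,900 × 100 / 8.34) ≈ 617.49.
At Q*, ordering cost (D/Q*)S equals holding cost (Q*/2)H, each = √(DSH/2).
Minimum total = √(2DSH) = √(2 × 15,900 × 100 × 8.34) ≈ 5149.874.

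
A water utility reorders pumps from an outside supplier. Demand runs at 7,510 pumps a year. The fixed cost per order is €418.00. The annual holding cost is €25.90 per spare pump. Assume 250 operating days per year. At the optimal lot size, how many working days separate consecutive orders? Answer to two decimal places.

EOQ = √(2DS/H) = √(2 × 7,510 × 418 / 25.9) ≈ 492.35.
Cycle time = Q*/D × 250 = 492.35 / 7,510 × 250 ≈ 16.390 days.

T ≈ 16.39 days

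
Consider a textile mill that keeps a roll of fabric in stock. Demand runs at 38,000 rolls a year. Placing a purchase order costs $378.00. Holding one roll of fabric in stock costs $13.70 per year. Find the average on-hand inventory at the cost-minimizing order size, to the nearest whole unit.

Average inventory ≈ 724 rolls

The optimal lot size = √(2DS/H) = √(2 × 38,000 × 378 / 13.7) ≈ 1448.08.
Average inventory = Q*/2 ≈ 1448.08 / 2 = 724.040.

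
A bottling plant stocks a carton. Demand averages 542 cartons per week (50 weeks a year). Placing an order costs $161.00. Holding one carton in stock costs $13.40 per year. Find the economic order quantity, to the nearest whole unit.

Q* ≈ 807 cartons

Annual demand D = 542 × 50 = 27,100.
EOQ = √(2DS / H) = √(2 × 27,100 × 161 / 13.4).
= √(8,726,200 / 13.4) = √651,208.9552 ≈ 806.975.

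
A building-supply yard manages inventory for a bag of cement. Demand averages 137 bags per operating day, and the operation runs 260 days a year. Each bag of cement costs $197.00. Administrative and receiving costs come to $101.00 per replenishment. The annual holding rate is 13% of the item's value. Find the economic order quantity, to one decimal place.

Q* ≈ 530.1 bags

Annual demand D = 137 × 260 = 35,620.
Holding cost H = 0.13 × $197.00 = $25.6100 per unit per year.
EOQ = √(2DS / H) = √(2 × 35,620 × 101 / 25.61).
= √(7,195,240 / 25.61) = √280,954.3147 ≈ 530.051.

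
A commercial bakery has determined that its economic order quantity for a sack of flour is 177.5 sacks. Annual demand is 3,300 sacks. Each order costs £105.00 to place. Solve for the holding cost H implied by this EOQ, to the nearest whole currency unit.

H ≈ £22

Invert the EOQ relation Q*² = 2DS/H.
From Q* = √(2DS/H): H = 2DS / Q*² = 2 × 3,300 × 105 / 177.5² = 21.9956.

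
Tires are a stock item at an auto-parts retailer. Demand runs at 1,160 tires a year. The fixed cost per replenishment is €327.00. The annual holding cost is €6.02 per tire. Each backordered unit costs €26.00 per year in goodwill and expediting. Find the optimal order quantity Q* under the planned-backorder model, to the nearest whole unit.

Q* ≈ 394 tires

With planned backorders, Q* = √(2DS/H) · √((H+B)/B).
√(2DS/H) = √(2 × 1,160 × 327 / 6.02) = 354.993.
√((H+B)/B) = √((6.02+26)/26) = 1.1097.
Q* ≈ 393.952.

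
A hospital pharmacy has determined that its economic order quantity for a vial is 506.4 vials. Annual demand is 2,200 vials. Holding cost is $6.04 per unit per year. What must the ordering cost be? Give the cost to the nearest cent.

Squaring Q* = √(2DS/H) gives Q*² = 2DS/H.
From Q* = √(2DS/H): S = Q*²H / (2D) = 506.4² × 6.04 / (2 × 2,200) = 352.0235.

S ≈ $352.02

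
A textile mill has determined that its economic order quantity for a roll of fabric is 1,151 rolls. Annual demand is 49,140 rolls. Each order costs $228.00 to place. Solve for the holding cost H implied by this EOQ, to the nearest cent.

H ≈ $16.91

Invert the EOQ relation Q*² = 2DS/H.
From Q* = √(2DS/H): H = 2DS / Q*² = 2 × 49,140 × 228 / 1,151² = 16.9141.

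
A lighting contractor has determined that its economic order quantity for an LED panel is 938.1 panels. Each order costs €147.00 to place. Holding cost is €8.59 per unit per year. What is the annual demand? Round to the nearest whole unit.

The basic EOQ model gives Q* = √(2DS/H); rearrange for the unknown.
From Q* = √(2DS/H): D = Q*²H / (2S) = 938.1² × 8.59 / (2 × 147) = 25712.488.

D ≈ 25,712 panels per year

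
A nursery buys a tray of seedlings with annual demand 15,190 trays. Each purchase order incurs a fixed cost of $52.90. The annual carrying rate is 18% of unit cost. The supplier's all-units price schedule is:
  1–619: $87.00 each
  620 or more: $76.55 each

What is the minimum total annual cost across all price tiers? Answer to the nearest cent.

Holding cost per unit per year at price C is H = 0.18·C.
Evaluate total cost at each tier's feasible EOQ or, if the EOQ is below the tier, at the tier's minimum quantity.
EOQ at $87.00 = 320.4 (feasible in tier 1): TC = 15,190×$87.00 + (15,190/320.4)×52.9 + (320.4/2)×0.18×$87.00 = $1,326,546.69.
EOQ at $76.55 = 341.5 < 620, so use break Q=620: TC = 15,190×$76.55 + (15,190/620.0)×52.9 + (620.0/2)×0.18×$76.55 = $1,168,362.04.
Lowest total cost among the candidates is at Q = 620.0.

TC* ≈ $1,168,362.04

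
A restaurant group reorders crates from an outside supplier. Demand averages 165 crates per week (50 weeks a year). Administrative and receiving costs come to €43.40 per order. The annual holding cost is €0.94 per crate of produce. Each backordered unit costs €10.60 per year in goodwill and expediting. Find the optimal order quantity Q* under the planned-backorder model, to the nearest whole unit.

Q* ≈ 911 crates

Annual demand D = 165 × 50 = 8,250.
With planned backorders, Q* = √(2DS/H) · √((H+B)/B).
√(2DS/H) = √(2 × 8,250 × 43.4 / 0.94) = 872.816.
√((H+B)/B) = √((0.94+10.6)/10.6) = 1.0434.
Q* ≈ 910.695.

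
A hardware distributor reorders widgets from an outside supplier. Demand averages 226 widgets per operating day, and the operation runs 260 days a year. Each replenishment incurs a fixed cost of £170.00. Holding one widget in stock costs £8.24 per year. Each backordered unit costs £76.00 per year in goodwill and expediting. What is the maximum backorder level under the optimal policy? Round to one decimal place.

Annual demand D = 226 × 260 = 58,760.
With planned backorders, Q* = √(2DS/H) · √((H+B)/B).
√(2DS/H) = √(2 × 58,760 × 170 / 8.24) = 1557.101.
√((H+B)/B) = √((8.24+76)/76) = 1.0528.
Q* ≈ 1639.340.
S* = Q* · H/(H+B) = 1639.340 × 8.24/84.24 ≈ 160.353.

S* ≈ 160.4 widgets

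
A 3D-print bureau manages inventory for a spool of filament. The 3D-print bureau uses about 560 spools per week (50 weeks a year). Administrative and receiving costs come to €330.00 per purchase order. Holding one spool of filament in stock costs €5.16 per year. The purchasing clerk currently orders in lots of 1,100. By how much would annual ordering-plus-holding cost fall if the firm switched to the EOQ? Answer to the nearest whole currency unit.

Annual demand D = 560 × 50 = 28,000.
EOQ = √(2DS/H) = √(2 × 28,000 × 330 / 5.16) ≈ 1892.46.
Cost at Q* = (D/Q*)S + (Q*/2)H = √(2DSH) ≈ €9,765.08.
Cost at Q = 1,100: (28,000/1,100)×330 + (1,100/2)×5.16 = €8,400.00 + €2,838.00 = €11,238.00.
Excess = €11,238.00 − €9,765.08 = €1,472.92.

Extra cost ≈ €1,473 per year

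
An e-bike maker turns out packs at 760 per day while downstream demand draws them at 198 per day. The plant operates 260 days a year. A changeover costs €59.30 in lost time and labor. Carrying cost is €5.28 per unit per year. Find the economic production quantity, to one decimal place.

Q* ≈ 1,250.5 packs

Annual demand D = 198 × 260 = 51,480.
Production build-up factor (1 − d/p) = 1 − 198/760 = 0.7395.
Q* = √(2DS / (H(1 − d/p))) = √(2 × 51,480 × 59.3 / (5.28 × 0.7395)).
= √(6,105,528 / 3.9044) ≈ 1250.499.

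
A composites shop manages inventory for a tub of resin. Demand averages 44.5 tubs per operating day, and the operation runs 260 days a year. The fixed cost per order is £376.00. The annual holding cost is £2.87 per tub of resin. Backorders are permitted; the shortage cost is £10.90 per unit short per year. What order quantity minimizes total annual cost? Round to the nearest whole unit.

Q* ≈ 1,957 tubs

Annual demand D = 44.5 × 260 = 11,570.
With planned backorders, Q* = √(2DS/H) · √((H+B)/B).
√(2DS/H) = √(2 × 11,570 × 376 / 2.87) = 1741.144.
√((H+B)/B) = √((2.87+10.9)/10.9) = 1.1240.
Q* ≈ 1956.989.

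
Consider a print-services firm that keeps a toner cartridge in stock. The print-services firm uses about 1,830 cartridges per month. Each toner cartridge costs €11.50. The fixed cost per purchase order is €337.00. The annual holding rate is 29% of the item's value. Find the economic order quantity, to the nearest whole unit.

Q* ≈ 2,107 cartridges

Annual demand D = 1,830 × 12 = 21,960.
Holding cost H = 0.29 × €11.50 = €3.3350 per unit per year.
EOQ = √(2DS / H) = √(2 × 21,960 × 337 / 3.335).
= √(14,801,040 / 3.335) = √4,438,092.9535 ≈ 2106.678.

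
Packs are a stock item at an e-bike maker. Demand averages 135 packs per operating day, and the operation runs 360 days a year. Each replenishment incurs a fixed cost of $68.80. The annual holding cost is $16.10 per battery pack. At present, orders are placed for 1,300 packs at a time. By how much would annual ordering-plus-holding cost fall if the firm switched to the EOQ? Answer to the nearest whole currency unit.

Extra cost ≈ $2,661 per year

Annual demand D = 135 × 360 = 48,600.
EOQ = √(2DS/H) = √(2 × 48,600 × 68.8 / 16.1) ≈ 644.49.
Cost at Q* = (D/Q*)S + (Q*/2)H = √(2DSH) ≈ $10,376.25.
Cost at Q = 1,300: (48,600/1,300)×68.8 + (1,300/2)×16.1 = $2,572.06 + $10,465.00 = $13,037.06.
Excess = $13,037.06 − $10,376.25 = $2,660.81.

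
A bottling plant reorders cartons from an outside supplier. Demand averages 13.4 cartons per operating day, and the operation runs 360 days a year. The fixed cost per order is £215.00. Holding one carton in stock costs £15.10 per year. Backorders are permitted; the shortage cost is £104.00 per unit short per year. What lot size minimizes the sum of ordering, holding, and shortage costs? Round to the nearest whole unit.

Q* ≈ 397 cartons

Annual demand D = 13.4 × 360 = 4,824.
With planned backorders, Q* = √(2DS/H) · √((H+B)/B).
√(2DS/H) = √(2 × 4,824 × 215 / 15.1) = 370.638.
√((H+B)/B) = √((15.1+104)/104) = 1.0701.
Q* ≈ 396.633.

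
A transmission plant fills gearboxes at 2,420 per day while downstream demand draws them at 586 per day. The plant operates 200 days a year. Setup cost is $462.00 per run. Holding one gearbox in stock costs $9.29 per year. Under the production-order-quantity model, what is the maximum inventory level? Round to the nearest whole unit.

I_max ≈ 2,972 gearboxes

Annual demand D = 586 × 200 = 117,200.
Production build-up factor (1 − d/p) = 1 − 586/2,420 = 0.7579.
Q* = √(2DS / (H(1 − d/p))) = √(2 × 117,200 × 462 / (9.29 × 0.7579)).
= √(108,292,800 / 7.0404) ≈ 3921.931.
Maximum inventory = Q*(1 − d/p) = 3921.931 × 0.7579 ≈ 2972.240.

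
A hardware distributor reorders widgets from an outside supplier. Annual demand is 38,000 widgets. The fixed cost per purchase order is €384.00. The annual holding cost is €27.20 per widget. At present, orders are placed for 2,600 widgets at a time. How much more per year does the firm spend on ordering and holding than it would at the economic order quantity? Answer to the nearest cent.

EOQ = √(2DS/H) = √(2 × 38,000 × 384 / 27.2) ≈ 1035.83.
Cost at Q* = (D/Q*)S + (Q*/2)H = √(2DSH) ≈ €28,174.54.
Cost at Q = 2,600: (38,000/2,600)×384 + (2,600/2)×27.2 = €5,612.31 + €35,360.00 = €40,972.31.
Excess = €40,972.31 − €28,174.54 = €12,797.77.

Extra cost ≈ €12,797.77 per year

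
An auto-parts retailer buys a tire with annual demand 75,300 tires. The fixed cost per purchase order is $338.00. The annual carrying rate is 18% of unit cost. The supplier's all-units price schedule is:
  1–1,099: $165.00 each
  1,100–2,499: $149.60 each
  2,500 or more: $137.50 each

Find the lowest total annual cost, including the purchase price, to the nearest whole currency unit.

TC* ≈ $10,394,868

Holding cost per unit per year at price C is H = 0.18·C.
Candidates are each tier's EOQ (if it falls in that tier) and each price-break quantity.
Tier 1 ($165.00): EOQ = 1309.2 exceeds tier's upper bound 1099, so this tier is dominated.
EOQ at $149.60 = 1374.9 (feasible in tier 2): TC = 75,300×$149.60 + (75,300/1374.9)×338 + (1374.9/2)×0.18×$149.60 = $11,301,903.11.
EOQ at $137.50 = 1434.1 < 2500, so use break Q=2500: TC = 75,300×$137.50 + (75,300/2500.0)×338 + (2500.0/2)×0.18×$137.50 = $10,394,868.06.
Lowest total cost among the candidates is at Q = 2500.0.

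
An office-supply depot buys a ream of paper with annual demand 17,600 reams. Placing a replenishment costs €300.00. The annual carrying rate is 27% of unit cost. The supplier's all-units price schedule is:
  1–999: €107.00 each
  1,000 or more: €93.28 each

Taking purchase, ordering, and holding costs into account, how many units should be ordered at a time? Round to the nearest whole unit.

Holding cost per unit per year at price C is H = 0.27·C.
Candidates are each tier's EOQ (if it falls in that tier) and each price-break quantity.
EOQ at €107.00 = 604.6 (feasible in tier 1): TC = 17,600×€107.00 + (17,600/604.6)×300 + (604.6/2)×0.27×€107.00 = €1,900,666.49.
EOQ at €93.28 = 647.5 < 1000, so use break Q=1000: TC = 17,600×€93.28 + (17,600/1000.0)×300 + (1000.0/2)×0.27×€93.28 = €1,659,600.80.
Lowest total cost is €1,659,600.80 at Q = 1000.0.

Q* ≈ 1,000 reams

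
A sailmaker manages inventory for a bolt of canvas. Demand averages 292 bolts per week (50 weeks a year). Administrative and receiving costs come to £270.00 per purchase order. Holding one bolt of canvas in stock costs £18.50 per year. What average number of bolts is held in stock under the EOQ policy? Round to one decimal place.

Average inventory ≈ 326.4 bolts

Annual demand D = 292 × 50 = 14,600.
The optimal lot size = √(2DS/H) = √(2 × 14,600 × 270 / 18.5) ≈ 652.81.
Average inventory = Q*/2 ≈ 652.81 / 2 = 326.405.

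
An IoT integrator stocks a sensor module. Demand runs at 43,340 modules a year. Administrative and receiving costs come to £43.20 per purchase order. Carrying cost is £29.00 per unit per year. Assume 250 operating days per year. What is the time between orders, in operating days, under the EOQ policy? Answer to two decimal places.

T ≈ 2.07 days

Q* = √(2DS/H) = √(2 × 43,340 × 43.2 / 29) ≈ 359.34.
Cycle time = Q*/D × 250 = 359.34 / 43,340 × 250 ≈ 2.073 days.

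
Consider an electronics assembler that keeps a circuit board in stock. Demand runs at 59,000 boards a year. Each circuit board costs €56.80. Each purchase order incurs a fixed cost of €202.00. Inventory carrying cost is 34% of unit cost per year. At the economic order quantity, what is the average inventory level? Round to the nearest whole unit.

Average inventory ≈ 555 boards

Holding cost H = 0.34 × €56.80 = €19.3120 per unit per year.
Q* = √(2DS/H) = √(2 × 59,000 × 202 / 19.312) ≈ 1110.97.
Average inventory = Q*/2 ≈ 1110.97 / 2 = 555.486.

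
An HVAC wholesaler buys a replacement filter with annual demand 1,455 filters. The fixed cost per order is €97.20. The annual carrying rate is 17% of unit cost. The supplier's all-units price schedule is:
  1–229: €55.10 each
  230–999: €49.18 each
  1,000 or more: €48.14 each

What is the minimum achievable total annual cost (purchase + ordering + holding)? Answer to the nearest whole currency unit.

TC* ≈ €73,133

Holding cost per unit per year at price C is H = 0.17·C.
Candidates are each tier's EOQ (if it falls in that tier) and each price-break quantity.
EOQ at €55.10 = 173.8 (feasible in tier 1): TC = 1,455×€55.10 + (1,455/173.8)×97.2 + (173.8/2)×0.17×€55.10 = €81,798.22.
EOQ at €49.18 = 183.9 < 230, so use break Q=230: TC = 1,455×€49.18 + (1,455/230.0)×97.2 + (230.0/2)×0.17×€49.18 = €73,133.26.
EOQ at €48.14 = 185.9 < 1000, so use break Q=1000: TC = 1,455×€48.14 + (1,455/1000.0)×97.2 + (1000.0/2)×0.17×€48.14 = €74,277.03.
Lowest total cost among the candidates is at Q = 230.0.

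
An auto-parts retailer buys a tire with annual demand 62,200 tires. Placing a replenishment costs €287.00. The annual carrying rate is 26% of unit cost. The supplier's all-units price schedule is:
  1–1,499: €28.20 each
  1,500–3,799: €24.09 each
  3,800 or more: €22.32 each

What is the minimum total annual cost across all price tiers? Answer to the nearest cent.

TC* ≈ €1,404,027.82

Holding cost per unit per year at price C is H = 0.26·C.
Evaluate total cost at each tier's feasible EOQ or, if the EOQ is below the tier, at the tier's minimum quantity.
Tier 1 (€28.20): EOQ = 2206.7 exceeds tier's upper bound 1499, so this tier is dominated.
EOQ at €24.09 = 2387.5 (feasible in tier 2): TC = 62,200×€24.09 + (62,200/2387.5)×287 + (2387.5/2)×0.26×€24.09 = €1,513,351.96.
EOQ at €22.32 = 2480.4 < 3800, so use break Q=3800: TC = 62,200×€22.32 + (62,200/3800.0)×287 + (3800.0/2)×0.26×€22.32 = €1,404,027.82.
Lowest total cost among the candidates is at Q = 3800.0.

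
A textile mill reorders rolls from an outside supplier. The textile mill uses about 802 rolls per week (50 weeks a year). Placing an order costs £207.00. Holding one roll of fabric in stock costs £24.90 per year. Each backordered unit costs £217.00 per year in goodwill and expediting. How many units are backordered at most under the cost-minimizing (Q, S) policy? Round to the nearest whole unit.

Annual demand D = 802 × 50 = 40,100.
With planned backorders, Q* = √(2DS/H) · √((H+B)/B).
√(2DS/H) = √(2 × 40,100 × 207 / 24.9) = 816.531.
√((H+B)/B) = √((24.9+217)/217) = 1.0558.
Q* ≈ 862.106.
S* = Q* · H/(H+B) = 862.106 × 24.9/241.9 ≈ 88.741.

S* ≈ 89 rolls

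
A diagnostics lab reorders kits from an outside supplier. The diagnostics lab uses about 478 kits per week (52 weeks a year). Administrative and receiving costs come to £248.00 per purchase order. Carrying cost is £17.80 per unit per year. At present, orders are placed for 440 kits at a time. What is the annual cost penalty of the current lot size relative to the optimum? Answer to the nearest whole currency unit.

Extra cost ≈ £3,112 per year

Annual demand D = 478 × 52 = 24,856.
EOQ = √(2DS/H) = √(2 × 24,856 × 248 / 17.8) ≈ 832.24.
Cost at Q* = (D/Q*)S + (Q*/2)H = √(2DSH) ≈ £14,813.80.
Cost at Q = 440: (24,856/440)×248 + (440/2)×17.8 = £14,009.75 + £3,916.00 = £17,925.75.
Excess = £17,925.75 − £14,813.80 = £3,111.95.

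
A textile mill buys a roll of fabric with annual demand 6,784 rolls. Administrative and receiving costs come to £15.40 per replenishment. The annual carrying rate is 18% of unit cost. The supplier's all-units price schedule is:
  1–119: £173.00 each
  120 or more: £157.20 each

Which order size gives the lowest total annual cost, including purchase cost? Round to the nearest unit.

Holding cost per unit per year at price C is H = 0.18·C.
Evaluate total cost at each tier's feasible EOQ or, if the EOQ is below the tier, at the tier's minimum quantity.
EOQ at £173.00 = 81.9 (feasible in tier 1): TC = 6,784×£173.00 + (6,784/81.9)×15.4 + (81.9/2)×0.18×£173.00 = £1,176,182.81.
EOQ at £157.20 = 85.9 < 120, so use break Q=120: TC = 6,784×£157.20 + (6,784/120.0)×15.4 + (120.0/2)×0.18×£157.20 = £1,069,013.17.
Lowest total cost is £1,069,013.17 at Q = 120.0.

Q* ≈ 120 rolls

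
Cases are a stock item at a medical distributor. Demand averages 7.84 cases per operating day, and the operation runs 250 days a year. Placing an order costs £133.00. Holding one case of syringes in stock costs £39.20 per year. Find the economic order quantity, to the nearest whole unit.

Q* ≈ 115 cases

Annual demand D = 7.84 × 250 = 1,960.
EOQ = √(2DS / H) = √(2 × 1,960 × 133 / 39.2).
= √(521,360 / 39.2) = √13,300 ≈ 115.326.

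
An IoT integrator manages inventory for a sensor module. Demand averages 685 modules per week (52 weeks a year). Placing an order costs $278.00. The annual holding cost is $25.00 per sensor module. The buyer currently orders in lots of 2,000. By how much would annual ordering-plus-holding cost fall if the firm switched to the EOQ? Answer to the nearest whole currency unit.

Extra cost ≈ $7,700 per year

Annual demand D = 685 × 52 = 35,620.
EOQ = √(2DS/H) = √(2 × 35,620 × 278 / 25) ≈ 890.05.
Cost at Q* = (D/Q*)S + (Q*/2)H = √(2DSH) ≈ $22,251.25.
Cost at Q = 2,000: (35,620/2,000)×278 + (2,000/2)×25 = $4,951.18 + $25,000.00 = $29,951.18.
Excess = $29,951.18 − $22,251.25 = $7,699.93.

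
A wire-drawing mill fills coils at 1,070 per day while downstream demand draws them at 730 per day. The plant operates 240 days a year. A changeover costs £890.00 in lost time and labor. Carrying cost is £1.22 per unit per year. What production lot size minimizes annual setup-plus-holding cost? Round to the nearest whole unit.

Q* ≈ 28,363 coils

Annual demand D = 730 × 240 = 175,200.
Production build-up factor (1 − d/p) = 1 − 730/1,070 = 0.3178.
Q* = √(2DS / (H(1 − d/p))) = √(2 × 175,200 × 890 / (1.22 × 0.3178)).
= √(311,856,000 / 0.3877) ≈ 28362.830.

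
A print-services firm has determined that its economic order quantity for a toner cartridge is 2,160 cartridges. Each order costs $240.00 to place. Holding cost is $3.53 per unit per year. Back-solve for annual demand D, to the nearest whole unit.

D ≈ 34,312 cartridges per year

Squaring Q* = √(2DS/H) gives Q*² = 2DS/H.
From Q* = √(2DS/H): D = Q*²H / (2S) = 2,160² × 3.53 / (2 × 240) = 34311.600.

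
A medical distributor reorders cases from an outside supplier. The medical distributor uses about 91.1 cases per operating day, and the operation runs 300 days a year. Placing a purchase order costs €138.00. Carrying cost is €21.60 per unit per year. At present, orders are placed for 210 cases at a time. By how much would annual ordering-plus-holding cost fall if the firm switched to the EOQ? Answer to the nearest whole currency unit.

Extra cost ≈ €7,463 per year

Annual demand D = 91.1 × 300 = 27,330.
EOQ = √(2DS/H) = √(2 × 27,330 × 138 / 21.6) ≈ 590.95.
Cost at Q* = (D/Q*)S + (Q*/2)H = √(2DSH) ≈ €12,764.42.
Cost at Q = 210: (27,330/210)×138 + (210/2)×21.6 = €17,959.71 + €2,268.00 = €20,227.71.
Excess = €20,227.71 − €12,764.42 = €7,463.29.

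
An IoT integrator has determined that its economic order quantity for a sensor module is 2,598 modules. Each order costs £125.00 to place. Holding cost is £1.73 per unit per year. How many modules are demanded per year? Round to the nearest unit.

D ≈ 46,707 modules per year

The basic EOQ model gives Q* = √(2DS/H); rearrange for the unknown.
From Q* = √(2DS/H): D = Q*²H / (2S) = 2,598² × 1.73 / (2 × 125) = 46707.260.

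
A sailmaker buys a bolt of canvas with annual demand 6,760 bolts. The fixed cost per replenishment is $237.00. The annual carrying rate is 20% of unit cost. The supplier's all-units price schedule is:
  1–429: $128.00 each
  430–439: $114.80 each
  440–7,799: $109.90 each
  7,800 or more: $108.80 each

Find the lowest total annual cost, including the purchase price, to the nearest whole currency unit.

Holding cost per unit per year at price C is H = 0.20·C.
Candidates are each tier's EOQ (if it falls in that tier) and each price-break quantity.
EOQ at $128.00 = 353.8 (feasible in tier 1): TC = 6,760×$128.00 + (6,760/353.8)×237 + (353.8/2)×0.20×$128.00 = $874,336.96.
EOQ at $114.80 = 373.6 < 430, so use break Q=430: TC = 6,760×$114.80 + (6,760/430.0)×237 + (430.0/2)×0.20×$114.80 = $784,710.26.
EOQ at $109.90 = 381.8 < 440, so use break Q=440: TC = 6,760×$109.90 + (6,760/440.0)×237 + (440.0/2)×0.20×$109.90 = $751,400.78.
EOQ at $108.80 = 383.7 < 7800, so use break Q=7800: TC = 6,760×$108.80 + (6,760/7800.0)×237 + (7800.0/2)×0.20×$108.80 = $820,557.40.
Lowest total cost among the candidates is at Q = 440.0.

TC* ≈ $751,401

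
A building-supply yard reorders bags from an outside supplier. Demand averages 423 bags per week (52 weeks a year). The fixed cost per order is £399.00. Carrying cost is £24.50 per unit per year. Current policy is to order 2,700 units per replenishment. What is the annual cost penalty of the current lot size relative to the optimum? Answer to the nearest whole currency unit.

Annual demand D = 423 × 52 = 21,996.
EOQ = √(2DS/H) = √(2 × 21,996 × 399 / 24.5) ≈ 846.43.
Cost at Q* = (D/Q*)S + (Q*/2)H = √(2DSH) ≈ £20,737.50.
Cost at Q = 2,700: (21,996/2,700)×399 + (2,700/2)×24.5 = £3,250.52 + £33,075.00 = £36,325.52.
Excess = £36,325.52 − £20,737.50 = £15,588.02.

Extra cost ≈ £15,588 per year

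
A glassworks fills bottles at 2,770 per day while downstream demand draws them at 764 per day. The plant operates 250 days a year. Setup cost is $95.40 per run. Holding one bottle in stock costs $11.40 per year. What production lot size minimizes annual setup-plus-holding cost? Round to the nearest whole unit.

Annual demand D = 764 × 250 = 191,000.
Production build-up factor (1 − d/p) = 1 − 764/2,770 = 0.7242.
Q* = √(2DS / (H(1 − d/p))) = √(2 × 191,000 × 95.4 / (11.4 × 0.7242)).
= √(36,442,800 / 8.2557) ≈ 2101.009.

Q* ≈ 2,101 bottles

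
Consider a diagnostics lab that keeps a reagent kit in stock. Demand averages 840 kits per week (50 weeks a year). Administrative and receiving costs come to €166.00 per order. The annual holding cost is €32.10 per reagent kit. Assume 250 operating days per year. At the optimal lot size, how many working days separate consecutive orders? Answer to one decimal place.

Annual demand D = 840 × 50 = 42,000.
EOQ = √(2DS/H) = √(2 × 42,000 × 166 / 32.1) ≈ 659.08.
Cycle time = Q*/D × 250 = 659.08 / 42,000 × 250 ≈ 3.923 days.

T ≈ 3.9 days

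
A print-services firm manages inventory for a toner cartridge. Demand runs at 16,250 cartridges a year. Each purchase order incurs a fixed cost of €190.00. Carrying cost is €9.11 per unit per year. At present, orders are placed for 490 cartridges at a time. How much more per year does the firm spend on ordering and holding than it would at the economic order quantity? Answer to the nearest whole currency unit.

EOQ = √(2DS/H) = √(2 × 16,250 × 190 / 9.11) ≈ 823.30.
Cost at Q* = (D/Q*)S + (Q*/2)H = √(2DSH) ≈ €7,500.28.
Cost at Q = 490: (16,250/490)×190 + (490/2)×9.11 = €6,301.02 + €2,231.95 = €8,532.97.
Excess = €8,532.97 − €7,500.28 = €1,032.69.

Extra cost ≈ €1,033 per year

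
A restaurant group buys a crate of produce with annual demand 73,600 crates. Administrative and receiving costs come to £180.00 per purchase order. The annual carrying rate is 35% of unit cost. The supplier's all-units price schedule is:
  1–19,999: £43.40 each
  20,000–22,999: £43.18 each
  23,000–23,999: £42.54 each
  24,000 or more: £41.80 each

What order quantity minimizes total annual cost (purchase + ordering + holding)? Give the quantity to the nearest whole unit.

Q* ≈ 1,321 crates

Holding cost per unit per year at price C is H = 0.35·C.
Evaluate total cost at each tier's feasible EOQ or, if the EOQ is below the tier, at the tier's minimum quantity.
EOQ at £43.40 = 1320.7 (feasible in tier 1): TC = 73,600×£43.40 + (73,600/1320.7)×180 + (1320.7/2)×0.35×£43.40 = £3,214,301.76.
EOQ at £43.18 = 1324.1 < 20000, so use break Q=20000: TC = 73,600×£43.18 + (73,600/20000.0)×180 + (20000.0/2)×0.35×£43.18 = £3,329,840.40.
EOQ at £42.54 = 1334.0 < 23000, so use break Q=23000: TC = 73,600×£42.54 + (73,600/23000.0)×180 + (23000.0/2)×0.35×£42.54 = £3,302,743.50.
EOQ at £41.80 = 1345.8 < 24000, so use break Q=24000: TC = 73,600×£41.80 + (73,600/24000.0)×180 + (24000.0/2)×0.35×£41.80 = £3,252,592.00.
Lowest total cost is £3,214,301.76 at Q = 1320.7.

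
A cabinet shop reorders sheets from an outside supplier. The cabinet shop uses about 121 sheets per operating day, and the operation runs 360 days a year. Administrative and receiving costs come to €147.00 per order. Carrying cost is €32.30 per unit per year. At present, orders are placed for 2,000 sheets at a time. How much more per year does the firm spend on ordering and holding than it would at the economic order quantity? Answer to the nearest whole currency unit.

Extra cost ≈ €15,163 per year

Annual demand D = 121 × 360 = 43,560.
EOQ = √(2DS/H) = √(2 × 43,560 × 147 / 32.3) ≈ 629.67.
Cost at Q* = (D/Q*)S + (Q*/2)H = √(2DSH) ≈ €20,338.50.
Cost at Q = 2,000: (43,560/2,000)×147 + (2,000/2)×32.3 = €3,201.66 + €32,300.00 = €35,501.66.
Excess = €35,501.66 − €20,338.50 = €15,163.16.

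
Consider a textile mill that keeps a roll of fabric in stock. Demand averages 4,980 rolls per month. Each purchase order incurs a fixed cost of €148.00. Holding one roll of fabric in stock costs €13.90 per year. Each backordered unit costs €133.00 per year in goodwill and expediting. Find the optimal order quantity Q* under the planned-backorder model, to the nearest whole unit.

Annual demand D = 4,980 × 12 = 59,760.
With planned backorders, Q* = √(2DS/H) · √((H+B)/B).
√(2DS/H) = √(2 × 59,760 × 148 / 13.9) = 1128.090.
√((H+B)/B) = √((13.9+133)/133) = 1.0510.
Q* ≈ 1185.574.

Q* ≈ 1,186 rolls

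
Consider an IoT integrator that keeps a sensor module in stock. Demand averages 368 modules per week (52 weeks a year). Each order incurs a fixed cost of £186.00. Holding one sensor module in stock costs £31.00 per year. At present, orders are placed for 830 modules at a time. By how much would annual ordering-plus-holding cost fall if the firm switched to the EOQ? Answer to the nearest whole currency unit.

Extra cost ≈ £2,298 per year

Annual demand D = 368 × 52 = 19,136.
EOQ = √(2DS/H) = √(2 × 19,136 × 186 / 31) ≈ 479.20.
Cost at Q* = (D/Q*)S + (Q*/2)H = √(2DSH) ≈ £14,855.18.
Cost at Q = 830: (19,136/830)×186 + (830/2)×31 = £4,288.31 + £12,865.00 = £17,153.31.
Excess = £17,153.31 − £14,855.18 = £2,298.13.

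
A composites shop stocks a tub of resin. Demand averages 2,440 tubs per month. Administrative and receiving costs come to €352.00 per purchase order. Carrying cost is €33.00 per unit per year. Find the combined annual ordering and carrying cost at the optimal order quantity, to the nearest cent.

TC* ≈ €26,081.28

Annual demand D = 2,440 × 12 = 29,280.
Q* = √(2DS/H) = √(2 × 29,280 × 352 / 33) ≈ 790.34.
At the optimum the two cost components are equal, so total cost = 2·(Q*/2)H = Q*·H.
Minimum total = √(2DSH) = √(2 × 29,280 × 352 × 33) ≈ 26081.276.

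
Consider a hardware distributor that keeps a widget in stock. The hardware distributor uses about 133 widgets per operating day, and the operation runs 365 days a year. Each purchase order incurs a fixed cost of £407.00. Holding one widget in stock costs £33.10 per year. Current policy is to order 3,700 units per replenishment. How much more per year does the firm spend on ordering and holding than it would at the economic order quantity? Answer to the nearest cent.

Annual demand D = 133 × 365 = 48,545.
EOQ = √(2DS/H) = √(2 × 48,545 × 407 / 33.1) ≈ 1092.62.
Cost at Q* = (D/Q*)S + (Q*/2)H = √(2DSH) ≈ £36,165.83.
Cost at Q = 3,700: (48,545/3,700)×407 + (3,700/2)×33.1 = £5,339.95 + £61,235.00 = £66,574.95.
Excess = £66,574.95 − £36,165.83 = £30,409.12.

Extra cost ≈ £30,409.12 per year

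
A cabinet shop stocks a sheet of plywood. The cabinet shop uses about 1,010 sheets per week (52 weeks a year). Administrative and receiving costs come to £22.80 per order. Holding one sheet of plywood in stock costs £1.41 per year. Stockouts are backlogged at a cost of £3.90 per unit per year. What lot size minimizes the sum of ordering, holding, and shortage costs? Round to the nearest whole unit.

Q* ≈ 1,521 sheets

Annual demand D = 1,010 × 52 = 52,520.
With planned backorders, Q* = √(2DS/H) · √((H+B)/B).
√(2DS/H) = √(2 × 52,520 × 22.8 / 1.41) = 1303.272.
√((H+B)/B) = √((1.41+3.9)/3.9) = 1.1668.
Q* ≈ 1520.723.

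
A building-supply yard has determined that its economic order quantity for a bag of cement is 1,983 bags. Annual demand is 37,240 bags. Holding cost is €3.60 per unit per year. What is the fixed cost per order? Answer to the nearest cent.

Invert the EOQ relation Q*² = 2DS/H.
From Q* = √(2DS/H): S = Q*²H / (2D) = 1,983² × 3.6 / (2 × 37,240) = 190.0677.

S ≈ €190.07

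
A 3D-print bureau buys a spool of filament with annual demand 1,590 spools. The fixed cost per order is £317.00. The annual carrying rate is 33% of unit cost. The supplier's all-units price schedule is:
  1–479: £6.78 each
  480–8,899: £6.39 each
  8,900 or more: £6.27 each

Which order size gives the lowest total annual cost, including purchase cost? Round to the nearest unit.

Holding cost per unit per year at price C is H = 0.33·C.
For each price level, check whether its EOQ is feasible; otherwise the best quantity at that price is the breakpoint.
Tier 1 (£6.78): EOQ = 671.2 exceeds tier's upper bound 479, so this tier is dominated.
EOQ at £6.39 = 691.4 (feasible in tier 2): TC = 1,590×£6.39 + (1,590/691.4)×317 + (691.4/2)×0.33×£6.39 = £11,618.08.
EOQ at £6.27 = 698.0 < 8900, so use break Q=8900: TC = 1,590×£6.27 + (1,590/8900.0)×317 + (8900.0/2)×0.33×£6.27 = £19,233.43.
Lowest total cost is £11,618.08 at Q = 691.4.

Q* ≈ 691 spools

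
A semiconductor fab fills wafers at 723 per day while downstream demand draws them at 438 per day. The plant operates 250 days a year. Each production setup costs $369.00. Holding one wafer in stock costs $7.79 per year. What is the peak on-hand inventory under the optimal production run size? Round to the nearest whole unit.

Annual demand D = 438 × 250 = 109,500.
Production build-up factor (1 − d/p) = 1 − 438/723 = 0.3942.
Q* = √(2DS / (H(1 − d/p))) = √(2 × 109,500 × 369 / (7.79 × 0.3942)).
= √(80,811,000 / 3.0707) ≈ 5129.951.
Maximum inventory = Q*(1 − d/p) = 5129.951 × 0.3942 ≈ 2022.180.

I_max ≈ 2,022 wafers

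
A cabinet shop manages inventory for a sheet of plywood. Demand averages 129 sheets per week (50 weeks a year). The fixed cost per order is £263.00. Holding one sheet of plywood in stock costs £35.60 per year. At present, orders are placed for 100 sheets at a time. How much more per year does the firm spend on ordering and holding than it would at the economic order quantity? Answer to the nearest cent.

Annual demand D = 129 × 50 = 6,450.
EOQ = √(2DS/H) = √(2 × 6,450 × 263 / 35.6) ≈ 308.71.
Cost at Q* = (D/Q*)S + (Q*/2)H = √(2DSH) ≈ £10,990.00.
Cost at Q = 100: (6,450/100)×263 + (100/2)×35.6 = £16,963.50 + £1,780.00 = £18,743.50.
Excess = £18,743.50 − £10,990.00 = £7,753.50.

Extra cost ≈ £7,753.50 per year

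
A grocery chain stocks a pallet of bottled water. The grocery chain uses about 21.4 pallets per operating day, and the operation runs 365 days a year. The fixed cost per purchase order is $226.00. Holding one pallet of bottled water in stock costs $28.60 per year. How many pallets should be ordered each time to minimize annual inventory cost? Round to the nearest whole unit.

Annual demand D = 21.4 × 365 = 7,811.
EOQ = √(2DS / H) = √(2 × 7,811 × 226 / 28.6).
= √(3,530,572 / 28.6) = √123,446.5734 ≈ 351.350.

Q* ≈ 351 pallets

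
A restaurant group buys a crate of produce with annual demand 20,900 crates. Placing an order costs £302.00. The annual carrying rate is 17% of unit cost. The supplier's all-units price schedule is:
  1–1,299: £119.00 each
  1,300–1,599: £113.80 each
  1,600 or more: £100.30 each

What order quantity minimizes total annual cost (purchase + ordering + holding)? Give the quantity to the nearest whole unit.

Holding cost per unit per year at price C is H = 0.17·C.
Evaluate total cost at each tier's feasible EOQ or, if the EOQ is below the tier, at the tier's minimum quantity.
EOQ at £119.00 = 789.9 (feasible in tier 1): TC = 20,900×£119.00 + (20,900/789.9)×302 + (789.9/2)×0.17×£119.00 = £2,503,080.47.
EOQ at £113.80 = 807.8 < 1300, so use break Q=1300: TC = 20,900×£113.80 + (20,900/1300.0)×302 + (1300.0/2)×0.17×£113.80 = £2,395,850.13.
EOQ at £100.30 = 860.4 < 1600, so use break Q=1600: TC = 20,900×£100.30 + (20,900/1600.0)×302 + (1600.0/2)×0.17×£100.30 = £2,113,855.67.
Lowest total cost is £2,113,855.67 at Q = 1600.0.

Q* ≈ 1,600 crates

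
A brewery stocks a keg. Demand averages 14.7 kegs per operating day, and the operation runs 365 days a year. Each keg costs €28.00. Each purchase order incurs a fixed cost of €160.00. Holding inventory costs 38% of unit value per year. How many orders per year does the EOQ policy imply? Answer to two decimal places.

N ≈ 13.36 orders per year

Annual demand D = 14.7 × 365 = 5,365.5.
Holding cost H = 0.38 × €28.00 = €10.6400 per unit per year.
EOQ = √(2DS/H) = √(2 × 5,365.5 × 160 / 10.64) ≈ 401.71.
Orders per year = D / Q* = 5,365.5 / 401.71 ≈ 13.357.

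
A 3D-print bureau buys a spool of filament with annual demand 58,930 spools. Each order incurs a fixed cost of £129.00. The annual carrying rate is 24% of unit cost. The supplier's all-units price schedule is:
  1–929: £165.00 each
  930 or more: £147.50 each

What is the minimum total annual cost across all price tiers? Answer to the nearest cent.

Holding cost per unit per year at price C is H = 0.24·C.
Evaluate total cost at each tier's feasible EOQ or, if the EOQ is below the tier, at the tier's minimum quantity.
EOQ at £165.00 = 619.6 (feasible in tier 1): TC = 58,930×£165.00 + (58,930/619.6)×129 + (619.6/2)×0.24×£165.00 = £9,747,987.24.
EOQ at £147.50 = 655.4 < 930, so use break Q=930: TC = 58,930×£147.50 + (58,930/930.0)×129 + (930.0/2)×0.24×£147.50 = £8,716,810.16.
Lowest total cost among the candidates is at Q = 930.0.

TC* ≈ £8,716,810.16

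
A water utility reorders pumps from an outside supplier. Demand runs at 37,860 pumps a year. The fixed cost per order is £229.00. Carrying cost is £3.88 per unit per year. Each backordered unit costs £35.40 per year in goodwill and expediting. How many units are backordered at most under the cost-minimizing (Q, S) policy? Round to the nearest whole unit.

S* ≈ 220 pumps

With planned backorders, Q* = √(2DS/H) · √((H+B)/B).
√(2DS/H) = √(2 × 37,860 × 229 / 3.88) = 2114.011.
√((H+B)/B) = √((3.88+35.4)/35.4) = 1.0534.
Q* ≈ 2226.852.
S* = Q* · H/(H+B) = 2226.852 × 3.88/39.28 ≈ 219.964.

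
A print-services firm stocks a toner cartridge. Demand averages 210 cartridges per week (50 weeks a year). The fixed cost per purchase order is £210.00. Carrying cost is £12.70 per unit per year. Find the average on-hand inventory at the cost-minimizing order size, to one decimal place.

Average inventory ≈ 294.6 cartridges

Annual demand D = 210 × 50 = 10,500.
The optimal lot size = √(2DS/H) = √(2 × 10,500 × 210 / 12.7) ≈ 589.27.
Average inventory = Q*/2 ≈ 589.27 / 2 = 294.637.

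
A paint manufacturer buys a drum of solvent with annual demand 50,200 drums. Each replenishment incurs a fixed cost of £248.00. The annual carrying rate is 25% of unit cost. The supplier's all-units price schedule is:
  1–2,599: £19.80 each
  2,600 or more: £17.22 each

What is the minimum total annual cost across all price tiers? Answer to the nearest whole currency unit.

TC* ≈ £874,829

Holding cost per unit per year at price C is H = 0.25·C.
Evaluate total cost at each tier's feasible EOQ or, if the EOQ is below the tier, at the tier's minimum quantity.
EOQ at £19.80 = 2242.8 (feasible in tier 1): TC = 50,200×£19.80 + (50,200/2242.8)×248 + (2242.8/2)×0.25×£19.80 = £1,005,061.85.
EOQ at £17.22 = 2405.0 < 2600, so use break Q=2600: TC = 50,200×£17.22 + (50,200/2600.0)×248 + (2600.0/2)×0.25×£17.22 = £874,828.81.
Lowest total cost among the candidates is at Q = 2600.0.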